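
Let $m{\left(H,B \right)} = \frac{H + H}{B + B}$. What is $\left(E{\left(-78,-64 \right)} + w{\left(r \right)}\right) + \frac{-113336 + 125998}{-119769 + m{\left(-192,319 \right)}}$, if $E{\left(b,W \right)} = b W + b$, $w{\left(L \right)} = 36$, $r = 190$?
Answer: $\frac{189118150672}{38206503} \approx 4949.9$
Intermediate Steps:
$E{\left(b,W \right)} = b + W b$ ($E{\left(b,W \right)} = W b + b = b + W b$)
$m{\left(H,B \right)} = \frac{H}{B}$ ($m{\left(H,B \right)} = \frac{2 H}{2 B} = 2 H \frac{1}{2 B} = \frac{H}{B}$)
$\left(E{\left(-78,-64 \right)} + w{\left(r \right)}\right) + \frac{-113336 + 125998}{-119769 + m{\left(-192,319 \right)}} = \left(- 78 \left(1 - 64\right) + 36\right) + \frac{-113336 + 125998}{-119769 - \frac{192}{319}} = \left(\left(-78\right) \left(-63\right) + 36\right) + \frac{12662}{-119769 - \frac{192}{319}} = \left(4914 + 36\right) + \frac{12662}{-119769 - \frac{192}{319}} = 4950 + \frac{12662}{- \frac{38206503}{319}} = 4950 + 12662 \left(- \frac{319}{38206503}\right) = 4950 - \frac{4039178}{38206503} = \frac{189118150672}{38206503}$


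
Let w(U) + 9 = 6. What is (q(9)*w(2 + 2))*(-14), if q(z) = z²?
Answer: 3402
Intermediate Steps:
w(U) = -3 (w(U) = -9 + 6 = -3)
(q(9)*w(2 + 2))*(-14) = (9²*(-3))*(-14) = (81*(-3))*(-14) = -243*(-14) = 3402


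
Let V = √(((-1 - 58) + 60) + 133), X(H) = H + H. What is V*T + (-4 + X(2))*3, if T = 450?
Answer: 450*√134 ≈ 5209.1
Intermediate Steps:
X(H) = 2*H
V = √134 (V = √((-59 + 60) + 133) = √(1 + 133) = √134 ≈ 11.576)
V*T + (-4 + X(2))*3 = √134*450 + (-4 + 2*2)*3 = 450*√134 + (-4 + 4)*3 = 450*√134 + 0*3 = 450*√134 + 0 = 450*√134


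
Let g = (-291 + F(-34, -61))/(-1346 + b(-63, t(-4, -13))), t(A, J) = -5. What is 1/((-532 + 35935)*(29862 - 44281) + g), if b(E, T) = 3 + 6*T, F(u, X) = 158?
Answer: -1373/700883351528 ≈ -1.9590e-9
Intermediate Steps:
g = 133/1373 (g = (-291 + 158)/(-1346 + (3 + 6*(-5))) = -133/(-1346 + (3 - 30)) = -133/(-1346 - 27) = -133/(-1373) = -133*(-1/1373) = 133/1373 ≈ 0.096868)
1/((-532 + 35935)*(29862 - 44281) + g) = 1/((-532 + 35935)*(29862 - 44281) + 133/1373) = 1/(35403*(-14419) + 133/1373) = 1/(-510475857 + 133/1373) = 1/(-700883351528/1373) = -1373/700883351528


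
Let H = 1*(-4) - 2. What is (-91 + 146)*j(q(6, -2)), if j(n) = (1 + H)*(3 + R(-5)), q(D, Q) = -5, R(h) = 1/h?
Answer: -770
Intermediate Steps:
H = -6 (H = -4 - 2 = -6)
j(n) = -14 (j(n) = (1 - 6)*(3 + 1/(-5)) = -5*(3 - ⅕) = -5*14/5 = -14)
(-91 + 146)*j(q(6, -2)) = (-91 + 146)*(-14) = 55*(-14) = -770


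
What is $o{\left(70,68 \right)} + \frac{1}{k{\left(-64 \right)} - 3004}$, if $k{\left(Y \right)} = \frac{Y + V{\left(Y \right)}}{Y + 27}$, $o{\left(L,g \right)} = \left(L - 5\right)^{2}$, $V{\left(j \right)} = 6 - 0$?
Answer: $\frac{469355213}{111090} \approx 4225.0$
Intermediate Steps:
$V{\left(j \right)} = 6$ ($V{\left(j \right)} = 6 + 0 = 6$)
$o{\left(L,g \right)} = \left(-5 + L\right)^{2}$ ($o{\left(L,g \right)} = \left(L - 5\right)^{2} = \left(-5 + L\right)^{2}$)
$k{\left(Y \right)} = \frac{6 + Y}{27 + Y}$ ($k{\left(Y \right)} = \frac{Y + 6}{Y + 27} = \frac{6 + Y}{27 + Y}$)
$o{\left(70,68 \right)} + \frac{1}{k{\left(-64 \right)} - 3004} = \left(-5 + 70\right)^{2} + \frac{1}{\frac{6 - 64}{27 - 64} - 3004} = 65^{2} + \frac{1}{\frac{1}{-37} \left(-58\right) - 3004} = 4225 + \frac{1}{\left(- \frac{1}{37}\right) \left(-58\right) - 3004} = 4225 + \frac{1}{\frac{58}{37} - 3004} = 4225 + \frac{1}{- \frac{111090}{37}} = 4225 - \frac{37}{111090} = \frac{469355213}{111090}$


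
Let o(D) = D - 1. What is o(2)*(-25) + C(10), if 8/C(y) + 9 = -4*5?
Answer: -733/29 ≈ -25.276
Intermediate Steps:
C(y) = -8/29 (C(y) = 8/(-9 - 4*5) = 8/(-9 - 20) = 8/(-29) = 8*(-1/29) = -8/29)
o(D) = -1 + D
o(2)*(-25) + C(10) = (-1 + 2)*(-25) - 8/29 = 1*(-25) - 8/29 = -25 - 8/29 = -733/29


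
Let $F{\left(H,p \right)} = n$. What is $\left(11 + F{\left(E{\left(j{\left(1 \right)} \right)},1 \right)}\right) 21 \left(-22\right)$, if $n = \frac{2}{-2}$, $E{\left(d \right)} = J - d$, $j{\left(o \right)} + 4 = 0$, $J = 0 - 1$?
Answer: $-4620$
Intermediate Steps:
$J = -1$ ($J = 0 - 1 = -1$)
$j{\left(o \right)} = -4$ ($j{\left(o \right)} = -4 + 0 = -4$)
$E{\left(d \right)} = -1 - d$
$n = -1$ ($n = 2 \left(- \frac{1}{2}\right) = -1$)
$F{\left(H,p \right)} = -1$
$\left(11 + F{\left(E{\left(j{\left(1 \right)} \right)},1 \right)}\right) 21 \left(-22\right) = \left(11 - 1\right) 21 \left(-22\right) = 10 \cdot 21 \left(-22\right) = 210 \left(-22\right) = -4620$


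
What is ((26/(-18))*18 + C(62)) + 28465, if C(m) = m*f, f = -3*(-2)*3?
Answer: 29555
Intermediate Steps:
f = 18 (f = 6*3 = 18)
C(m) = 18*m (C(m) = m*18 = 18*m)
((26/(-18))*18 + C(62)) + 28465 = ((26/(-18))*18 + 18*62) + 28465 = (-1/18*26*18 + 1116) + 28465 = (-13/9*18 + 1116) + 28465 = (-26 + 1116) + 28465 = 1090 + 28465 = 29555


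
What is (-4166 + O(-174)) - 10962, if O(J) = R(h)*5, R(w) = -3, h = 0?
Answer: -15143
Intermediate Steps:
O(J) = -15 (O(J) = -3*5 = -15)
(-4166 + O(-174)) - 10962 = (-4166 - 15) - 10962 = -4181 - 10962 = -15143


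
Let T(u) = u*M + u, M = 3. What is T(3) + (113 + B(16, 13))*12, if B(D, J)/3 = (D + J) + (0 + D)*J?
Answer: 9900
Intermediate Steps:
T(u) = 4*u (T(u) = u*3 + u = 3*u + u = 4*u)
B(D, J) = 3*D + 3*J + 3*D*J (B(D, J) = 3*((D + J) + (0 + D)*J) = 3*((D + J) + D*J) = 3*(D + J + D*J) = 3*D + 3*J + 3*D*J)
T(3) + (113 + B(16, 13))*12 = 4*3 + (113 + (3*16 + 3*13 + 3*16*13))*12 = 12 + (113 + (48 + 39 + 624))*12 = 12 + (113 + 711)*12 = 12 + 824*12 = 12 + 9888 = 9900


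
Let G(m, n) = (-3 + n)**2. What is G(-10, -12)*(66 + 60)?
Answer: 28350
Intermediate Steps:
G(-10, -12)*(66 + 60) = (-3 - 12)**2*(66 + 60) = (-15)**2*126 = 225*126 = 28350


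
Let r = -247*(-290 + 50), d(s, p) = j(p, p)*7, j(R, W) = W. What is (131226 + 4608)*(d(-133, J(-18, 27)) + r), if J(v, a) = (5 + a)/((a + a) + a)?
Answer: 217420609312/27 ≈ 8.0526e+9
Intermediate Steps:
J(v, a) = (5 + a)/(3*a) (J(v, a) = (5 + a)/(2*a + a) = (5 + a)/((3*a)) = (5 + a)*(1/(3*a)) = (5 + a)/(3*a))
d(s, p) = 7*p (d(s, p) = p*7 = 7*p)
r = 59280 (r = -247*(-240) = 59280)
(131226 + 4608)*(d(-133, J(-18, 27)) + r) = (131226 + 4608)*(7*((1/3)*(5 + 27)/27) + 59280) = 135834*(7*((1/3)*(1/27)*32) + 59280) = 135834*(7*(32/81) + 59280) = 135834*(224/81 + 59280) = 135834*(4801904/81) = 217420609312/27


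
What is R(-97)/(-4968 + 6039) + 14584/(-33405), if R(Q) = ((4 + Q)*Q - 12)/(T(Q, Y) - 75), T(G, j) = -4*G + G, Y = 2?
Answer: -956383/2405160 ≈ -0.39764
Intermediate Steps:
T(G, j) = -3*G
R(Q) = (-12 + Q*(4 + Q))/(-75 - 3*Q) (R(Q) = ((4 + Q)*Q - 12)/(-3*Q - 75) = (Q*(4 + Q) - 12)/(-75 - 3*Q) = (-12 + Q*(4 + Q))/(-75 - 3*Q))
R(-97)/(-4968 + 6039) + 14584/(-33405) = ((12 - 1*(-97)² - 4*(-97))/(3*(25 - 97)))/(-4968 + 6039) + 14584/(-33405) = ((⅓)*(12 - 1*9409 + 388)/(-72))/1071 + 14584*(-1/33405) = ((⅓)*(-1/72)*(12 - 9409 + 388))*(1/1071) - 14584/33405 = ((⅓)*(-1/72)*(-9009))*(1/1071) - 14584/33405 = (1001/24)*(1/1071) - 14584/33405 = 143/3672 - 14584/33405 = -956383/2405160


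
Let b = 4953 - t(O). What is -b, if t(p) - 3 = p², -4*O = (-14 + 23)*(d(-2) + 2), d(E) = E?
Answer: -4950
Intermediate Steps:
O = 0 (O = -(-14 + 23)*(-2 + 2)/4 = -9*0/4 = -¼*0 = 0)
t(p) = 3 + p²
b = 4950 (b = 4953 - (3 + 0²) = 4953 - (3 + 0) = 4953 - 1*3 = 4953 - 3 = 4950)
-b = -1*4950 = -4950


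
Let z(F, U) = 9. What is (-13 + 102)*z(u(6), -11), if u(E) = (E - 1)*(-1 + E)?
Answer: 801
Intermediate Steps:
u(E) = (-1 + E)² (u(E) = (-1 + E)*(-1 + E) = (-1 + E)²)
(-13 + 102)*z(u(6), -11) = (-13 + 102)*9 = 89*9 = 801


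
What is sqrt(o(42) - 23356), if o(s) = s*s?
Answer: 2*I*sqrt(5398) ≈ 146.94*I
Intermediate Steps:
o(s) = s**2
sqrt(o(42) - 23356) = sqrt(42**2 - 23356) = sqrt(1764 - 23356) = sqrt(-21592) = 2*I*sqrt(5398)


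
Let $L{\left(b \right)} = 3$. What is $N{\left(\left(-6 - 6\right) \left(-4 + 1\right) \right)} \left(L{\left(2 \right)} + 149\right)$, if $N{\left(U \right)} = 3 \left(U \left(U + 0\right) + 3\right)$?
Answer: $592344$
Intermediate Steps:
$N{\left(U \right)} = 9 + 3 U^{2}$ ($N{\left(U \right)} = 3 \left(U U + 3\right) = 3 \left(U^{2} + 3\right) = 3 \left(3 + U^{2}\right) = 9 + 3 U^{2}$)
$N{\left(\left(-6 - 6\right) \left(-4 + 1\right) \right)} \left(L{\left(2 \right)} + 149\right) = \left(9 + 3 \left(\left(-6 - 6\right) \left(-4 + 1\right)\right)^{2}\right) \left(3 + 149\right) = \left(9 + 3 \left(\left(-12\right) \left(-3\right)\right)^{2}\right) 152 = \left(9 + 3 \cdot 36^{2}\right) 152 = \left(9 + 3 \cdot 1296\right) 152 = \left(9 + 3888\right) 152 = 3897 \cdot 152 = 592344$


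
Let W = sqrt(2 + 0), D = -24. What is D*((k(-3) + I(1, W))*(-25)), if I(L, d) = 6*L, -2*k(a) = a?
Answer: 4500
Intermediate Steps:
k(a) = -a/2
W = sqrt(2) ≈ 1.4142
D*((k(-3) + I(1, W))*(-25)) = -24*(-1/2*(-3) + 6*1)*(-25) = -24*(3/2 + 6)*(-25) = -180*(-25) = -24*(-375/2) = 4500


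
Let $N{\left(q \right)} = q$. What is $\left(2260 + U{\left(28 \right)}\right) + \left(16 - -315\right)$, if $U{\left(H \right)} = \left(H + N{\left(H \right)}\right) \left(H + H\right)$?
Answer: $5727$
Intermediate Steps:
$U{\left(H \right)} = 4 H^{2}$ ($U{\left(H \right)} = \left(H + H\right) \left(H + H\right) = 2 H 2 H = 4 H^{2}$)
$\left(2260 + U{\left(28 \right)}\right) + \left(16 - -315\right) = \left(2260 + 4 \cdot 28^{2}\right) + \left(16 - -315\right) = \left(2260 + 4 \cdot 784\right) + \left(16 + 315\right) = \left(2260 + 3136\right) + 331 = 5396 + 331 = 5727$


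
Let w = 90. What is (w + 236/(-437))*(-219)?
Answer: -8561586/437 ≈ -19592.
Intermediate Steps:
(w + 236/(-437))*(-219) = (90 + 236/(-437))*(-219) = (90 + 236*(-1/437))*(-219) = (90 - 236/437)*(-219) = (39094/437)*(-219) = -8561586/437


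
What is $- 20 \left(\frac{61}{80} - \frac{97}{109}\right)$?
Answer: $\frac{1111}{436} \approx 2.5482$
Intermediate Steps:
$- 20 \left(\frac{61}{80} - \frac{97}{109}\right) = \left(-20\right) \left(- \frac{1111}{8720}\right) = \frac{1111}{436}$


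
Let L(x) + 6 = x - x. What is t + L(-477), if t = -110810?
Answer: -110816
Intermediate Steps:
L(x) = -6 (L(x) = -6 + (x - x) = -6 + 0 = -6)
t + L(-477) = -110810 - 6 = -110816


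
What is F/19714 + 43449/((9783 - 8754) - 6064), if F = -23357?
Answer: -974156081/99259990 ≈ -9.8142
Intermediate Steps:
F/19714 + 43449/((9783 - 8754) - 6064) = -23357/19714 + 43449/((9783 - 8754) - 6064) = -23357*1/19714 + 43449/(1029 - 6064) = -23357/19714 + 43449/(-5035) = -23357/19714 + 43449*(-1/5035) = -23357/19714 - 43449/5035 = -974156081/99259990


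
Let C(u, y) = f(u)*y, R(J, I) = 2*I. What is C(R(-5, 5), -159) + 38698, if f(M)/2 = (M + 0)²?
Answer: 6898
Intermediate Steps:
f(M) = 2*M² (f(M) = 2*(M + 0)² = 2*M²)
C(u, y) = 2*y*u² (C(u, y) = (2*u²)*y = 2*y*u²)
C(R(-5, 5), -159) + 38698 = 2*(-159)*(2*5)² + 38698 = 2*(-159)*10² + 38698 = 2*(-159)*100 + 38698 = -31800 + 38698 = 6898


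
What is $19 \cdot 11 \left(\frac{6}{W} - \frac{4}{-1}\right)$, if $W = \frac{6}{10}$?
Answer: $2926$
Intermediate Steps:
$W = \frac{3}{5}$ ($W = 6 \cdot \frac{1}{10} = \frac{3}{5} \approx 0.6$)
$19 \cdot 11 \left(\frac{6}{W} - \frac{4}{-1}\right) = 19 \cdot 11 \left(\frac{6}{\frac{3}{5}} - \frac{4}{-1}\right) = 209 \left(6 \cdot \frac{5}{3} - -4\right) = 209 \left(10 + 4\right) = 209 \cdot 14 = 2926$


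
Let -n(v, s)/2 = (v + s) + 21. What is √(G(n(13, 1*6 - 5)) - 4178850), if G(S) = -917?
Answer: I*√4179767 ≈ 2044.4*I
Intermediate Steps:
n(v, s) = -42 - 2*s - 2*v (n(v, s) = -2*((v + s) + 21) = -2*((s + v) + 21) = -2*(21 + s + v) = -42 - 2*s - 2*v)
√(G(n(13, 1*6 - 5)) - 4178850) = √(-917 - 4178850) = √(-4179767) = I*√4179767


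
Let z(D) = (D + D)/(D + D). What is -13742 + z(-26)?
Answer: -13741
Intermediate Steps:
z(D) = 1 (z(D) = (2*D)/((2*D)) = (2*D)*(1/(2*D)) = 1)
-13742 + z(-26) = -13742 + 1 = -13741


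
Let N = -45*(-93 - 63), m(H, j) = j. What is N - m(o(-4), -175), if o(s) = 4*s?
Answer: 7195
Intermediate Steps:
N = 7020 (N = -45*(-156) = 7020)
N - m(o(-4), -175) = 7020 - 1*(-175) = 7020 + 175 = 7195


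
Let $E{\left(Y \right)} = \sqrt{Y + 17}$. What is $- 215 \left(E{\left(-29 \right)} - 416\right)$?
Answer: $89440 - 430 i \sqrt{3} \approx 89440.0 - 744.78 i$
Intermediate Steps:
$E{\left(Y \right)} = \sqrt{17 + Y}$
$- 215 \left(E{\left(-29 \right)} - 416\right) = - 215 \left(\sqrt{17 - 29} - 416\right) = - 215 \left(\sqrt{-12} - 416\right) = - 215 \left(2 i \sqrt{3} - 416\right) = - 215 \left(-416 + 2 i \sqrt{3}\right) = 89440 - 430 i \sqrt{3}$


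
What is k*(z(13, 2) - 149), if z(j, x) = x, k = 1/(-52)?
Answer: 147/52 ≈ 2.8269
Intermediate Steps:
k = -1/52 ≈ -0.019231
k*(z(13, 2) - 149) = -(2 - 149)/52 = -1/52*(-147) = 147/52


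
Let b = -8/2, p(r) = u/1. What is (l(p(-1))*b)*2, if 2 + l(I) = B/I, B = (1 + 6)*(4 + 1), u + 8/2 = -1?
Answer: 72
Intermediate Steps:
u = -5 (u = -4 - 1 = -5)
p(r) = -5 (p(r) = -5/1 = -5*1 = -5)
B = 35 (B = 7*5 = 35)
b = -4 (b = -8*½ = -4)
l(I) = -2 + 35/I
(l(p(-1))*b)*2 = ((-2 + 35/(-5))*(-4))*2 = ((-2 + 35*(-⅕))*(-4))*2 = ((-2 - 7)*(-4))*2 = -9*(-4)*2 = 36*2 = 72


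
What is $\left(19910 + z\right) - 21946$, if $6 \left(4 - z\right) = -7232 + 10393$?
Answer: $- \frac{15353}{6} \approx -2558.8$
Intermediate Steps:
$z = - \frac{3137}{6}$ ($z = 4 - \frac{-7232 + 10393}{6} = 4 - \frac{3161}{6} = - \frac{3137}{6} \approx -522.83$)
$\left(19910 + z\right) - 21946 = \left(19910 - \frac{3137}{6}\right) - 21946 = \frac{116323}{6} - 21946 = - \frac{15353}{6}$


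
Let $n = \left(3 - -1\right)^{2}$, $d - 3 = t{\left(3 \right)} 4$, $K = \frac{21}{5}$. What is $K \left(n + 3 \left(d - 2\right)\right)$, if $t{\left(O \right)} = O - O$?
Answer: $\frac{399}{5} \approx 79.8$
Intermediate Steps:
$t{\left(O \right)} = 0$
$K = \frac{21}{5}$ ($K = 21 \cdot \frac{1}{5} = \frac{21}{5} \approx 4.2$)
$d = 3$ ($d = 3 + 0 \cdot 4 = 3 + 0 = 3$)
$n = 16$ ($n = \left(3 + 1\right)^{2} = 4^{2} = 16$)
$K \left(n + 3 \left(d - 2\right)\right) = \frac{21 \left(16 + 3 \left(3 - 2\right)\right)}{5} = \frac{21 \left(16 + 3 \cdot 1\right)}{5} = \frac{21 \left(16 + 3\right)}{5} = \frac{21}{5} \cdot 19 = \frac{399}{5}$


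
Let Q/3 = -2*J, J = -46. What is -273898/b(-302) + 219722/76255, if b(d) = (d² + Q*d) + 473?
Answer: -3811381268/126964575 ≈ -30.019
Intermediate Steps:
Q = 276 (Q = 3*(-2*(-46)) = 3*92 = 276)
b(d) = 473 + d² + 276*d (b(d) = (d² + 276*d) + 473 = 473 + d² + 276*d)
-273898/b(-302) + 219722/76255 = -273898/(473 + (-302)² + 276*(-302)) + 219722/76255 = -273898/(473 + 91204 - 83352) + 219722*(1/76255) = -273898/8325 + 219722/76255 = -3811381268/126964575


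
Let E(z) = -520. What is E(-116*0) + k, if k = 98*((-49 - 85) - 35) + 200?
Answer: -16882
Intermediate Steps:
k = -16362 (k = 98*(-134 - 35) + 200 = 98*(-169) + 200 = -16562 + 200 = -16362)
E(-116*0) + k = -520 - 16362 = -16882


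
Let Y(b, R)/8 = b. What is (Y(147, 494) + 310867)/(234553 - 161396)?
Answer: 312043/73157 ≈ 4.2654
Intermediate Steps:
Y(b, R) = 8*b
(Y(147, 494) + 310867)/(234553 - 161396) = (8*147 + 310867)/(234553 - 161396) = (1176 + 310867)/73157 = 312043*(1/73157) = 312043/73157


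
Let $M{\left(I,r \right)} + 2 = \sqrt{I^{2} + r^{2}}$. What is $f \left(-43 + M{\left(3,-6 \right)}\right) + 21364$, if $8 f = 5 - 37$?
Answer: $21544 - 12 \sqrt{5} \approx 21517.0$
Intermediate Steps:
$M{\left(I,r \right)} = -2 + \sqrt{I^{2} + r^{2}}$
$f = -4$ ($f = \frac{5 - 37}{8} = \frac{1}{8} \left(-32\right) = -4$)
$f \left(-43 + M{\left(3,-6 \right)}\right) + 21364 = - 4 \left(-43 - \left(2 - \sqrt{3^{2} + \left(-6\right)^{2}}\right)\right) + 21364 = - 4 \left(-43 - \left(2 - \sqrt{9 + 36}\right)\right) + 21364 = - 4 \left(-43 - \left(2 - \sqrt{45}\right)\right) + 21364 = - 4 \left(-43 - \left(2 - 3 \sqrt{5}\right)\right) + 21364 = - 4 \left(-45 + 3 \sqrt{5}\right) + 21364 = \left(180 - 12 \sqrt{5}\right) + 21364 = 21544 - 12 \sqrt{5}$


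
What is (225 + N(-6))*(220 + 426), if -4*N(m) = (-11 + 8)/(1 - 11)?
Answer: 2906031/20 ≈ 1.4530e+5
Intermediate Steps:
N(m) = -3/40 (N(m) = -(-11 + 8)/(4*(1 - 11)) = -(-3)/(4*(-10)) = -(-3)*(-1)/(4*10) = -¼*3/10 = -3/40)
(225 + N(-6))*(220 + 426) = (225 - 3/40)*(220 + 426) = (8997/40)*646 = 2906031/20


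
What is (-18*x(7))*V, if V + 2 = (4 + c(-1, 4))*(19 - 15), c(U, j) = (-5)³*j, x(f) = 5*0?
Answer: 0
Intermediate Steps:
x(f) = 0
c(U, j) = -125*j
V = -1986 (V = -2 + (4 - 125*4)*(19 - 15) = -2 + (4 - 500)*4 = -2 - 496*4 = -2 - 1984 = -1986)
(-18*x(7))*V = -18*0*(-1986) = 0*(-1986) = 0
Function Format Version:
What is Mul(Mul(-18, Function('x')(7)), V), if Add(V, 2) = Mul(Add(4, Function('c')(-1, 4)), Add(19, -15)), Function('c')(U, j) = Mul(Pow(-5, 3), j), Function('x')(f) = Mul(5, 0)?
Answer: 0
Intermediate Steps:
Function('x')(f) = 0
Function('c')(U, j) = Mul(-125, j)
V = -1986 (V = Add(-2, Mul(Add(4, Mul(-125, 4)), Add(19, -15))) = Add(-2, Mul(Add(4, -500), 4)) = Add(-2, Mul(-496, 4)) = Add(-2, -1984) = -1986)
Mul(Mul(-18, Function('x')(7)), V) = Mul(Mul(-18, 0), -1986) = Mul(0, -1986) = 0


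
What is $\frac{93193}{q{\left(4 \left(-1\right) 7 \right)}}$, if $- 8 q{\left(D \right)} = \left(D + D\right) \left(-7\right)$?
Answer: $- \frac{93193}{49} \approx -1901.9$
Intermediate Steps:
$q{\left(D \right)} = \frac{7 D}{4}$ ($q{\left(D \right)} = - \frac{\left(D + D\right) \left(-7\right)}{8} = - \frac{2 D \left(-7\right)}{8} = - \frac{\left(-14\right) D}{8} = \frac{7 D}{4}$)
$\frac{93193}{q{\left(4 \left(-1\right) 7 \right)}} = \frac{93193}{\frac{7}{4} \cdot 4 \left(-1\right) 7} = \frac{93193}{\frac{7}{4} \left(\left(-4\right) 7\right)} = \frac{93193}{\frac{7}{4} \left(-28\right)} = \frac{93193}{-49} = 93193 \left(- \frac{1}{49}\right) = - \frac{93193}{49}$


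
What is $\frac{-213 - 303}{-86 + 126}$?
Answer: $- \frac{129}{10} \approx -12.9$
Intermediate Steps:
$\frac{-213 - 303}{-86 + 126} = - \frac{516}{40} = \left(-516\right) \frac{1}{40} = - \frac{129}{10}$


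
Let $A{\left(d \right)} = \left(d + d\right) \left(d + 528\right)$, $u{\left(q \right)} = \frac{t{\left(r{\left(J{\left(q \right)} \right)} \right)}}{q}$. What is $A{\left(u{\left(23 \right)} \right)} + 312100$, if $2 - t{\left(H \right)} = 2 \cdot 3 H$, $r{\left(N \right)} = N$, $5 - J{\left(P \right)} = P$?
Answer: $\frac{167796780}{529} \approx 3.172 \cdot 10^{5}$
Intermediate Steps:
$J{\left(P \right)} = 5 - P$
$t{\left(H \right)} = 2 - 6 H$ ($t{\left(H \right)} = 2 - 2 \cdot 3 H = 2 - 6 H$)
$u{\left(q \right)} = \frac{-28 + 6 q}{q}$ ($u{\left(q \right)} = \frac{2 - 6 \left(5 - q\right)}{q} = \frac{2 + \left(-30 + 6 q\right)}{q} = \frac{-28 + 6 q}{q}$)
$A{\left(d \right)} = 2 d \left(528 + d\right)$
$A{\left(u{\left(23 \right)} \right)} + 312100 = 2 \left(6 - \frac{28}{23}\right) \left(528 + \left(6 - \frac{28}{23}\right)\right) + 312100 = 2 \cdot \frac{110}{23} \left(528 + \frac{110}{23}\right) + 312100 = 2 \cdot \frac{110}{23} \cdot \frac{12254}{23} + 312100 = \frac{2695880}{529} + 312100 = \frac{167796780}{529}$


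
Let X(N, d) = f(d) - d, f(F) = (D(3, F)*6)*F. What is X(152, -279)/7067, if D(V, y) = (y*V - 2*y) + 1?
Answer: 465651/7067 ≈ 65.891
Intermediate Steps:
D(V, y) = 1 - 2*y + V*y (D(V, y) = (V*y - 2*y) + 1 = (-2*y + V*y) + 1 = 1 - 2*y + V*y)
f(F) = F*(6 + 6*F) (f(F) = ((1 - 2*F + 3*F)*6)*F = ((1 + F)*6)*F = (6 + 6*F)*F = F*(6 + 6*F))
X(N, d) = -d + 6*d*(1 + d) (X(N, d) = 6*d*(1 + d) - d = -d + 6*d*(1 + d))
X(152, -279)/7067 = -279*(5 + 6*(-279))/7067 = -279*(5 - 1674)*(1/7067) = -279*(-1669)*(1/7067) = 465651*(1/7067) = 465651/7067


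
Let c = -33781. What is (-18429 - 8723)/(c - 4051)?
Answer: 3394/4729 ≈ 0.71770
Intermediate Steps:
(-18429 - 8723)/(c - 4051) = (-18429 - 8723)/(-33781 - 4051) = -27152/(-37832) = -27152*(-1/37832) = 3394/4729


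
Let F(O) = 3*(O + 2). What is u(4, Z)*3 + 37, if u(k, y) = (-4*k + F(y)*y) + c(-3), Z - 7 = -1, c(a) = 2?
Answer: 427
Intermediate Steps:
F(O) = 6 + 3*O (F(O) = 3*(2 + O) = 6 + 3*O)
Z = 6 (Z = 7 - 1 = 6)
u(k, y) = 2 - 4*k + y*(6 + 3*y) (u(k, y) = (-4*k + (6 + 3*y)*y) + 2 = (-4*k + y*(6 + 3*y)) + 2 = 2 - 4*k + y*(6 + 3*y))
u(4, Z)*3 + 37 = (2 - 4*4 + 3*6*(2 + 6))*3 + 37 = (2 - 16 + 3*6*8)*3 + 37 = (2 - 16 + 144)*3 + 37 = 130*3 + 37 = 390 + 37 = 427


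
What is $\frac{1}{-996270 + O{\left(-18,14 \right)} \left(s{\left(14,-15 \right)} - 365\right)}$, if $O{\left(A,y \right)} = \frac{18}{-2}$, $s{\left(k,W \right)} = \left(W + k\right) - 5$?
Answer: $- \frac{1}{992931} \approx -1.0071 \cdot 10^{-6}$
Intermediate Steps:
$s{\left(k,W \right)} = -5 + W + k$
$O{\left(A,y \right)} = -9$ ($O{\left(A,y \right)} = 18 \left(- \frac{1}{2}\right) = -9$)
$\frac{1}{-996270 + O{\left(-18,14 \right)} \left(s{\left(14,-15 \right)} - 365\right)} = \frac{1}{-996270 - 9 \left(\left(-5 - 15 + 14\right) - 365\right)} = \frac{1}{-996270 - 9 \left(-6 - 365\right)} = \frac{1}{-996270 - -3339} = \frac{1}{-996270 + 3339} = \frac{1}{-992931} = - \frac{1}{992931}$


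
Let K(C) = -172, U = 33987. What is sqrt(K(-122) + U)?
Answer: sqrt(33815) ≈ 183.89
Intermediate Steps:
sqrt(K(-122) + U) = sqrt(-172 + 33987) = sqrt(33815)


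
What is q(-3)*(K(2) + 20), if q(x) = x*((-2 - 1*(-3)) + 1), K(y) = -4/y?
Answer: -108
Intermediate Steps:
q(x) = 2*x (q(x) = x*((-2 + 3) + 1) = x*(1 + 1) = x*2 = 2*x)
q(-3)*(K(2) + 20) = (2*(-3))*(-4/2 + 20) = -6*(-4*½ + 20) = -6*(-2 + 20) = -6*18 = -108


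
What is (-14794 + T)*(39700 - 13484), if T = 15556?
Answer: 19976592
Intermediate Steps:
(-14794 + T)*(39700 - 13484) = (-14794 + 15556)*(39700 - 13484) = 762*26216 = 19976592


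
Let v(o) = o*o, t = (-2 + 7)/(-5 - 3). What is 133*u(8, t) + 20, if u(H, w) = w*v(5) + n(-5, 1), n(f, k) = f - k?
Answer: -22849/8 ≈ -2856.1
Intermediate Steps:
t = -5/8 (t = 5/(-8) = 5*(-1/8) = -5/8 ≈ -0.62500)
v(o) = o**2
u(H, w) = -6 + 25*w (u(H, w) = w*5**2 + (-5 - 1*1) = w*25 + (-5 - 1) = 25*w - 6 = -6 + 25*w)
133*u(8, t) + 20 = 133*(-6 + 25*(-5/8)) + 20 = 133*(-6 - 125/8) + 20 = 133*(-173/8) + 20 = -23009/8 + 20 = -22849/8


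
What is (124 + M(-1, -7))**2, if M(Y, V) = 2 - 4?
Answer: 14884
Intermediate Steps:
M(Y, V) = -2
(124 + M(-1, -7))**2 = (124 - 2)**2 = 122**2 = 14884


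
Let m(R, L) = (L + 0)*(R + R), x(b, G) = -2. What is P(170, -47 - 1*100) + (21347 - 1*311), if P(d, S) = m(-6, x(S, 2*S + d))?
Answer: 21060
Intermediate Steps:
m(R, L) = 2*L*R (m(R, L) = L*(2*R) = 2*L*R)
P(d, S) = 24 (P(d, S) = 2*(-2)*(-6) = 24)
P(170, -47 - 1*100) + (21347 - 1*311) = 24 + (21347 - 1*311) = 24 + (21347 - 311) = 24 + 21036 = 21060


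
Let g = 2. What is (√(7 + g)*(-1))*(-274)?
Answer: 822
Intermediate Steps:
(√(7 + g)*(-1))*(-274) = (√(7 + 2)*(-1))*(-274) = (√9*(-1))*(-274) = (3*(-1))*(-274) = -3*(-274) = 822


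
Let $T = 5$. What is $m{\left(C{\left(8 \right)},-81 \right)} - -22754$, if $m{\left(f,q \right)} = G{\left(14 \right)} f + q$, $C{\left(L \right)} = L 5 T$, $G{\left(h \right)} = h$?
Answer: $25473$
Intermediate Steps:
$C{\left(L \right)} = 25 L$ ($C{\left(L \right)} = L 5 \cdot 5 = 5 L 5 = 25 L$)
$m{\left(f,q \right)} = q + 14 f$ ($m{\left(f,q \right)} = 14 f + q = q + 14 f$)
$m{\left(C{\left(8 \right)},-81 \right)} - -22754 = \left(-81 + 14 \cdot 25 \cdot 8\right) - -22754 = \left(-81 + 14 \cdot 200\right) + 22754 = \left(-81 + 2800\right) + 22754 = 2719 + 22754 = 25473$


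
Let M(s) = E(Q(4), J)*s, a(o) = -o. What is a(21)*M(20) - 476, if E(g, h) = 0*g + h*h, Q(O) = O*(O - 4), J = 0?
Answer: -476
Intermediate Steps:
Q(O) = O*(-4 + O)
E(g, h) = h**2 (E(g, h) = 0 + h**2 = h**2)
M(s) = 0 (M(s) = 0**2*s = 0*s = 0)
a(21)*M(20) - 476 = -1*21*0 - 476 = -21*0 - 476 = 0 - 476 = -476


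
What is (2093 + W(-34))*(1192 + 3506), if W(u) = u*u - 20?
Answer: 15169842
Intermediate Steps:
W(u) = -20 + u² (W(u) = u² - 20 = -20 + u²)
(2093 + W(-34))*(1192 + 3506) = (2093 + (-20 + (-34)²))*(1192 + 3506) = (2093 + (-20 + 1156))*4698 = (2093 + 1136)*4698 = 3229*4698 = 15169842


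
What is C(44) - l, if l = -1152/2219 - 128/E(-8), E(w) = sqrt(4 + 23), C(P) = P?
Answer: 98788/2219 + 128*sqrt(3)/9 ≈ 69.153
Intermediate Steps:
E(w) = 3*sqrt(3) (E(w) = sqrt(27) = 3*sqrt(3))
l = -1152/2219 - 128*sqrt(3)/9 ≈ -25.153
C(44) - l = 44 - (-1152/2219 - 128*sqrt(3)/9) = 44 + (1152/2219 + 128*sqrt(3)/9) = 98788/2219 + 128*sqrt(3)/9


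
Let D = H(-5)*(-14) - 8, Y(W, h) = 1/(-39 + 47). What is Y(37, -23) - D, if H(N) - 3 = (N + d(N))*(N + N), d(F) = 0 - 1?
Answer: 7121/8 ≈ 890.13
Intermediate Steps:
d(F) = -1
Y(W, h) = 1/8
H(N) = 3 + 2*N*(-1 + N) (H(N) = 3 + (N - 1)*(N + N) = 3 + (-1 + N)*(2*N) = 3 + 2*N*(-1 + N))
D = -890 (D = (3 - 2*(-5) + 2*(-5)**2)*(-14) - 8 = (3 + 10 + 2*25)*(-14) - 8 = (3 + 10 + 50)*(-14) - 8 = 63*(-14) - 8 = -882 - 8 = -890)
Y(37, -23) - D = 1/8 - 1*(-890) = 1/8 + 890 = 7121/8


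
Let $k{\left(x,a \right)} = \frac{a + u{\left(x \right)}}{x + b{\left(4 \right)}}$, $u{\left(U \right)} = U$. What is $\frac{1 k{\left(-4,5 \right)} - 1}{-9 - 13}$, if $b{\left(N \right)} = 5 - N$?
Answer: $\frac{2}{33} \approx 0.060606$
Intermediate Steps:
$k{\left(x,a \right)} = \frac{a + x}{1 + x}$ ($k{\left(x,a \right)} = \frac{a + x}{x + \left(5 - 4\right)} = \frac{a + x}{x + 1} = \frac{a + x}{1 + x}$)
$\frac{1 k{\left(-4,5 \right)} - 1}{-9 - 13} = \frac{1 \frac{5 - 4}{1 - 4} - 1}{-9 - 13} = \frac{1 \frac{1}{-3} \cdot 1 - 1}{-22} = \left(1 \left(\left(- \frac{1}{3}\right) 1\right) - 1\right) \left(- \frac{1}{22}\right) = \left(1 \left(- \frac{1}{3}\right) - 1\right) \left(- \frac{1}{22}\right) = \left(- \frac{1}{3} - 1\right) \left(- \frac{1}{22}\right) = \left(- \frac{4}{3}\right) \left(- \frac{1}{22}\right) = \frac{2}{33}$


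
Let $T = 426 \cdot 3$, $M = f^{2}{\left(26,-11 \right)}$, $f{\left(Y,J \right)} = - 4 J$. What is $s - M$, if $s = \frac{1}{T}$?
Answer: $- \frac{2474207}{1278} \approx -1936.0$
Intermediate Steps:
$M = 1936$ ($M = \left(\left(-4\right) \left(-11\right)\right)^{2} = 44^{2} = 1936$)
$T = 1278$
$s = \frac{1}{1278} \approx 0.00078247$
$s - M = \frac{1}{1278} - 1936 = - \frac{2474207}{1278}$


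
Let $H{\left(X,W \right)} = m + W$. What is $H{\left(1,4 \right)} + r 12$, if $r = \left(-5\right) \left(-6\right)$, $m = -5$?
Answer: $359$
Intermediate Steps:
$r = 30$
$H{\left(X,W \right)} = -5 + W$
$H{\left(1,4 \right)} + r 12 = \left(-5 + 4\right) + 30 \cdot 12 = -1 + 360 = 359$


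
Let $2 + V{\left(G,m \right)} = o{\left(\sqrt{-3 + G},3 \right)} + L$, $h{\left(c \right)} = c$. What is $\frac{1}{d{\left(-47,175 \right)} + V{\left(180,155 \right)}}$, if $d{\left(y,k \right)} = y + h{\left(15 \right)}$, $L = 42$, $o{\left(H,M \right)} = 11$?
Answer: $\frac{1}{19} \approx 0.052632$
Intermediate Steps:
$d{\left(y,k \right)} = 15 + y$ ($d{\left(y,k \right)} = y + 15 = 15 + y$)
$V{\left(G,m \right)} = 51$ ($V{\left(G,m \right)} = -2 + \left(11 + 42\right) = -2 + 53 = 51$)
$\frac{1}{d{\left(-47,175 \right)} + V{\left(180,155 \right)}} = \frac{1}{\left(15 - 47\right) + 51} = \frac{1}{-32 + 51} = \frac{1}{19}$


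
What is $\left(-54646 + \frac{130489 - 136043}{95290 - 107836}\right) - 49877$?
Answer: $- \frac{655670002}{6273} \approx -1.0452 \cdot 10^{5}$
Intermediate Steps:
$\left(-54646 + \frac{130489 - 136043}{95290 - 107836}\right) - 49877 = \left(-54646 - \frac{5554}{-12546}\right) - 49877 = \left(-54646 - - \frac{2777}{6273}\right) - 49877 = \left(-54646 + \frac{2777}{6273}\right) - 49877 = - \frac{342791581}{6273} - 49877 = - \frac{655670002}{6273}$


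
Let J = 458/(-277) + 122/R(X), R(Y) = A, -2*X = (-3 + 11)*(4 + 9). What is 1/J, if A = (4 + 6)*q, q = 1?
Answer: 1385/14607 ≈ 0.094818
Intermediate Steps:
X = -52 (X = -(-3 + 11)*(4 + 9)/2 = -4*13 = -1/2*104 = -52)
A = 10 (A = (4 + 6)*1 = 10*1 = 10)
R(Y) = 10
J = 14607/1385 (J = 458/(-277) + 122/10 = 458*(-1/277) + 122*(1/10) = -458/277 + 61/5 = 14607/1385 ≈ 10.547)
1/J = 1/(14607/1385) = 1385/14607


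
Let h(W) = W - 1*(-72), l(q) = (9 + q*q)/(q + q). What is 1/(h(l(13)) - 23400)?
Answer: -13/303175 ≈ -4.2880e-5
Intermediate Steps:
l(q) = (9 + q²)/(2*q) (l(q) = (9 + q²)/((2*q)) = (9 + q²)*(1/(2*q)) = (9 + q²)/(2*q))
h(W) = 72 + W (h(W) = W + 72 = 72 + W)
1/(h(l(13)) - 23400) = 1/((72 + (½)*(9 + 13²)/13) - 23400) = 1/((72 + (½)*(1/13)*(9 + 169)) - 23400) = 1/((72 + (½)*(1/13)*178) - 23400) = 1/((72 + 89/13) - 23400) = 1/(1025/13 - 23400) = 1/(-303175/13) = -13/303175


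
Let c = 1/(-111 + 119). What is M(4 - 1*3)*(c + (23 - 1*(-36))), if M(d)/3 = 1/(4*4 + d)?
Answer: 1419/136 ≈ 10.434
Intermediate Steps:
M(d) = 3/(16 + d) (M(d) = 3/(4*4 + d) = 3/(16 + d))
c = ⅛ (c = 1/8 = ⅛ ≈ 0.12500)
M(4 - 1*3)*(c + (23 - 1*(-36))) = (3/(16 + (4 - 1*3)))*(⅛ + (23 - 1*(-36))) = (3/(16 + (4 - 3)))*(⅛ + (23 + 36)) = (3/(16 + 1))*(⅛ + 59) = (3/17)*(473/8) = 1419/136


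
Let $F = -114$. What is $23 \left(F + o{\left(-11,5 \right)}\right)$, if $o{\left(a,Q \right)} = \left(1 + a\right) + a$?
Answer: $-3105$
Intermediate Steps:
$o{\left(a,Q \right)} = 1 + 2 a$
$23 \left(F + o{\left(-11,5 \right)}\right) = 23 \left(-114 + \left(1 + 2 \left(-11\right)\right)\right) = 23 \left(-114 + \left(1 - 22\right)\right) = 23 \left(-114 - 21\right) = 23 \left(-135\right) = -3105$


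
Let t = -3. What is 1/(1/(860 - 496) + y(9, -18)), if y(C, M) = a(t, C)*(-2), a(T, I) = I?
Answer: -364/6551 ≈ -0.055564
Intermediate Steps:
y(C, M) = -2*C (y(C, M) = C*(-2) = -2*C)
1/(1/(860 - 496) + y(9, -18)) = 1/(1/(860 - 496) - 2*9) = 1/(1/364 - 18) = 1/(-6551/364) = -364/6551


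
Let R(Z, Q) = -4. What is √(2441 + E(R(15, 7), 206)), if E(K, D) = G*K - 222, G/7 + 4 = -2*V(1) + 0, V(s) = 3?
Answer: 7*√51 ≈ 49.990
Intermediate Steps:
G = -70 (G = -28 + 7*(-2*3 + 0) = -28 + 7*(-6 + 0) = -28 + 7*(-6) = -28 - 42 = -70)
E(K, D) = -222 - 70*K (E(K, D) = -70*K - 222 = -222 - 70*K)
√(2441 + E(R(15, 7), 206)) = √(2441 + (-222 - 70*(-4))) = √(2441 + (-222 + 280)) = √(2441 + 58) = √2499 = 7*√51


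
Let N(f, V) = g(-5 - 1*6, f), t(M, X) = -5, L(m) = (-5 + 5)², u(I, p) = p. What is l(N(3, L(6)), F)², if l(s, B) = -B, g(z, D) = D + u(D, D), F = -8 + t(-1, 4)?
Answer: 169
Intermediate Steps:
L(m) = 0 (L(m) = 0² = 0)
F = -13 (F = -8 - 5 = -13)
g(z, D) = 2*D (g(z, D) = D + D = 2*D)
N(f, V) = 2*f
l(N(3, L(6)), F)² = (-1*(-13))² = 13² = 169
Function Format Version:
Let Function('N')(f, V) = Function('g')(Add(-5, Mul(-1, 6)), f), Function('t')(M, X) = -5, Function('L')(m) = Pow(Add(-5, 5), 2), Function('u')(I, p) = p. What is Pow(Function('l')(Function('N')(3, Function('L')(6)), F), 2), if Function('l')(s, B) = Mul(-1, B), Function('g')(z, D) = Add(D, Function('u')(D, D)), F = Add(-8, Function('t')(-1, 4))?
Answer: 169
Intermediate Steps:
Function('L')(m) = 0 (Function('L')(m) = Pow(0, 2) = 0)
F = -13 (F = Add(-8, -5) = -13)
Function('g')(z, D) = Mul(2, D) (Function('g')(z, D) = Add(D, D) = Mul(2, D))
Function('N')(f, V) = Mul(2, f)
Pow(Function('l')(Function('N')(3, Function('L')(6)), F), 2) = Pow(Mul(-1, -13), 2) = Pow(13, 2) = 169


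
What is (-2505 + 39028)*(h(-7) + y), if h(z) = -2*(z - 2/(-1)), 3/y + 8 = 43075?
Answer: 15729469979/43067 ≈ 3.6523e+5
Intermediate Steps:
y = 3/43067 (y = 3/(-8 + 43075) = 3/43067 ≈ 6.9659e-5)
h(z) = -4 - 2*z (h(z) = -2*(z - 2*(-1)) = -2*(z + 2) = -2*(2 + z) = -4 - 2*z)
(-2505 + 39028)*(h(-7) + y) = (-2505 + 39028)*((-4 - 2*(-7)) + 3/43067) = 36523*((-4 + 14) + 3/43067) = 36523*(10 + 3/43067) = 36523*(430673/43067) = 15729469979/43067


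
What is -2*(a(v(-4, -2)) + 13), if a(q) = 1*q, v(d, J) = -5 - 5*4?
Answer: 24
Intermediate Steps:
v(d, J) = -25 (v(d, J) = -5 - 20 = -25)
a(q) = q
-2*(a(v(-4, -2)) + 13) = -2*(-25 + 13) = -2*(-12) = 24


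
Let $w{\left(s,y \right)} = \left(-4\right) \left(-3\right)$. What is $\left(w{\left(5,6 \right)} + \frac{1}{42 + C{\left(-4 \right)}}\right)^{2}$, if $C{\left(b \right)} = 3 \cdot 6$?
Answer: $\frac{519841}{3600} \approx 144.4$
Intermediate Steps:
$w{\left(s,y \right)} = 12$
$C{\left(b \right)} = 18$
$\left(w{\left(5,6 \right)} + \frac{1}{42 + C{\left(-4 \right)}}\right)^{2} = \left(12 + \frac{1}{42 + 18}\right)^{2} = \left(12 + \frac{1}{60}\right)^{2} = \left(\frac{721}{60}\right)^{2} = \frac{519841}{3600}$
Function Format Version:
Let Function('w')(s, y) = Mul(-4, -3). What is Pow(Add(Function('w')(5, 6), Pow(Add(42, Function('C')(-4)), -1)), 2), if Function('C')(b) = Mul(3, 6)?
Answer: Rational(519841, 3600) ≈ 144.40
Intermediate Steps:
Function('w')(s, y) = 12
Function('C')(b) = 18
Pow(Add(Function('w')(5, 6), Pow(Add(42, Function('C')(-4)), -1)), 2) = Pow(Add(12, Pow(Add(42, 18), -1)), 2) = Pow(Add(12, Pow(60, -1)), 2) = Pow(Add(12, Rational(1, 60)), 2) = Pow(Rational(721, 60), 2) = Rational(519841, 3600)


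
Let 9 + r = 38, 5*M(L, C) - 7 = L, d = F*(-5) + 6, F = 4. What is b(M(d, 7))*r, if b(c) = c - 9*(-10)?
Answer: 12847/5 ≈ 2569.4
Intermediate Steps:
d = -14 (d = 4*(-5) + 6 = -20 + 6 = -14)
M(L, C) = 7/5 + L/5
b(c) = 90 + c (b(c) = c + 90 = 90 + c)
r = 29 (r = -9 + 38 = 29)
b(M(d, 7))*r = (90 + (7/5 + (⅕)*(-14)))*29 = (90 + (7/5 - 14/5))*29 = (90 - 7/5)*29 = (443/5)*29 = 12847/5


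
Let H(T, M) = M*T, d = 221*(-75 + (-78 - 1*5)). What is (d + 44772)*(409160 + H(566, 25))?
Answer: 4171296740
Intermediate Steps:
d = -34918 (d = 221*(-75 + (-78 - 5)) = 221*(-75 - 83) = 221*(-158) = -34918)
(d + 44772)*(409160 + H(566, 25)) = (-34918 + 44772)*(409160 + 25*566) = 9854*(409160 + 14150) = 9854*423310 = 4171296740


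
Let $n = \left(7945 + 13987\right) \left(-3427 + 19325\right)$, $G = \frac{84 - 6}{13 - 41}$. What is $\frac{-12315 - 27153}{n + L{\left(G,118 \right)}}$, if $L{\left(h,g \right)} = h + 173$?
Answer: $- \frac{50232}{443768317} \approx -0.00011319$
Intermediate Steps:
$G = - \frac{39}{14}$ ($G = \frac{78}{-28} = 78 \left(- \frac{1}{28}\right) = - \frac{39}{14} \approx -2.7857$)
$n = 348674936$ ($n = 21932 \cdot 15898 = 348674936$)
$L{\left(h,g \right)} = 173 + h$
$\frac{-12315 - 27153}{n + L{\left(G,118 \right)}} = \frac{-12315 - 27153}{348674936 + \left(173 - \frac{39}{14}\right)} = - \frac{39468}{348674936 + \frac{2383}{14}} = - \frac{39468}{\frac{4881451487}{14}} = \left(-39468\right) \frac{14}{4881451487} = - \frac{50232}{443768317}$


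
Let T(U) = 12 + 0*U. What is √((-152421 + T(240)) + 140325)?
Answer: 2*I*√3021 ≈ 109.93*I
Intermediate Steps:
T(U) = 12 (T(U) = 12 + 0 = 12)
√((-152421 + T(240)) + 140325) = √((-152421 + 12) + 140325) = √(-152409 + 140325) = √(-12084) = 2*I*√3021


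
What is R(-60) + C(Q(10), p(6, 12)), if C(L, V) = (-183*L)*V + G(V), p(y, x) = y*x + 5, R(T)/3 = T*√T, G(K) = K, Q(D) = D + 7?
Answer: -239470 - 360*I*√15 ≈ -2.3947e+5 - 1394.3*I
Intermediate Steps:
Q(D) = 7 + D
R(T) = 3*T^(3/2) (R(T) = 3*(T*√T) = 3*T^(3/2))
p(y, x) = 5 + x*y (p(y, x) = x*y + 5 = 5 + x*y)
C(L, V) = V - 183*L*V (C(L, V) = (-183*L)*V + V = -183*L*V + V = V - 183*L*V)
R(-60) + C(Q(10), p(6, 12)) = 3*(-60)^(3/2) + (5 + 12*6)*(1 - 183*(7 + 10)) = 3*(-120*I*√15) + (5 + 72)*(1 - 183*17) = -360*I*√15 + 77*(1 - 3111) = -360*I*√15 + 77*(-3110) = -360*I*√15 - 239470 = -239470 - 360*I*√15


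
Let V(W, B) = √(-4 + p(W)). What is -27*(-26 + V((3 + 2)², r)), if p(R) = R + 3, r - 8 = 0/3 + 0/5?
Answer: 702 - 54*√6 ≈ 569.73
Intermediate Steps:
r = 8 (r = 8 + (0/3 + 0/5) = 8 + (0*(⅓) + 0*(⅕)) = 8 + (0 + 0) = 8 + 0 = 8)
p(R) = 3 + R
V(W, B) = √(-1 + W) (V(W, B) = √(-4 + (3 + W)) = √(-1 + W))
-27*(-26 + V((3 + 2)², r)) = -27*(-26 + √(-1 + (3 + 2)²)) = -27*(-26 + √(-1 + 5²)) = -27*(-26 + √(-1 + 25)) = -27*(-26 + √24) = -27*(-26 + 2*√6) = 702 - 54*√6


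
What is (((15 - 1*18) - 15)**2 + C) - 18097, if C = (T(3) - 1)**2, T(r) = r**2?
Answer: -17709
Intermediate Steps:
C = 64 (C = (3**2 - 1)**2 = (9 - 1)**2 = 8**2 = 64)
(((15 - 1*18) - 15)**2 + C) - 18097 = (((15 - 1*18) - 15)**2 + 64) - 18097 = (((15 - 18) - 15)**2 + 64) - 18097 = ((-3 - 15)**2 + 64) - 18097 = ((-18)**2 + 64) - 18097 = (324 + 64) - 18097 = 388 - 18097 = -17709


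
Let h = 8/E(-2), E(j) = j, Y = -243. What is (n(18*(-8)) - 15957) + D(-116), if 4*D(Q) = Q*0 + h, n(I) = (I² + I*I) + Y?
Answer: 25271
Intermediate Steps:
n(I) = -243 + 2*I² (n(I) = (I² + I*I) - 243 = (I² + I²) - 243 = 2*I² - 243 = -243 + 2*I²)
h = -4 (h = 8/(-2) = 8*(-½) = -4)
D(Q) = -1 (D(Q) = (Q*0 - 4)/4 = (0 - 4)/4 = (¼)*(-4) = -1)
(n(18*(-8)) - 15957) + D(-116) = ((-243 + 2*(18*(-8))²) - 15957) - 1 = ((-243 + 2*(-144)²) - 15957) - 1 = ((-243 + 2*20736) - 15957) - 1 = ((-243 + 41472) - 15957) - 1 = (41229 - 15957) - 1 = 25272 - 1 = 25271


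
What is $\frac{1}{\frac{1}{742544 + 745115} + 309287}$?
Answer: $\frac{1487659}{460113589134} \approx 3.2332 \cdot 10^{-6}$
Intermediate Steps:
$\frac{1}{\frac{1}{742544 + 745115} + 309287} = \frac{1}{\frac{1}{1487659} + 309287} = \frac{1}{\frac{460113589134}{1487659}} = \frac{1487659}{460113589134}$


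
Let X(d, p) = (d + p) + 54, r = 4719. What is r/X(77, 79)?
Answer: 1573/70 ≈ 22.471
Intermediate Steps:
X(d, p) = 54 + d + p
r/X(77, 79) = 4719/(54 + 77 + 79) = 4719/210 = 4719*(1/210) = 1573/70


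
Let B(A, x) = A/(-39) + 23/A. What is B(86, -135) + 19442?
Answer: 65201969/3354 ≈ 19440.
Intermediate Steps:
B(A, x) = 23/A - A/39 (B(A, x) = A*(-1/39) + 23/A = -A/39 + 23/A = 23/A - A/39)
B(86, -135) + 19442 = (23/86 - 1/39*86) + 19442 = (23*(1/86) - 86/39) + 19442 = (23/86 - 86/39) + 19442 = -6499/3354 + 19442 = 65201969/3354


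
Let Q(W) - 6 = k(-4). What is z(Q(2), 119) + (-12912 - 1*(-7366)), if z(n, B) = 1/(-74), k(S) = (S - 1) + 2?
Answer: -410405/74 ≈ -5546.0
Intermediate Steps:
k(S) = 1 + S (k(S) = (-1 + S) + 2 = 1 + S)
Q(W) = 3 (Q(W) = 6 + (1 - 4) = 6 - 3 = 3)
z(n, B) = -1/74
z(Q(2), 119) + (-12912 - 1*(-7366)) = -1/74 + (-12912 - 1*(-7366)) = -1/74 + (-12912 + 7366) = -1/74 - 5546 = -410405/74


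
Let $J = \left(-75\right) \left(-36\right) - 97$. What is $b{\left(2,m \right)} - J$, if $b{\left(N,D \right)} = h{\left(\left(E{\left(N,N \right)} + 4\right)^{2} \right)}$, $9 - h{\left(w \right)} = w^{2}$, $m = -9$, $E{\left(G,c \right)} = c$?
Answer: $-3890$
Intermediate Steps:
$h{\left(w \right)} = 9 - w^{2}$
$b{\left(N,D \right)} = 9 - \left(4 + N\right)^{4}$ ($b{\left(N,D \right)} = 9 - \left(\left(N + 4\right)^{2}\right)^{2} = 9 - \left(\left(4 + N\right)^{2}\right)^{2} = 9 - \left(4 + N\right)^{4}$)
$J = 2603$ ($J = 2700 - 97 = 2603$)
$b{\left(2,m \right)} - J = \left(9 - \left(4 + 2\right)^{4}\right) - 2603 = \left(9 - 6^{4}\right) - 2603 = \left(9 - 1296\right) - 2603 = -1287 - 2603 = -3890$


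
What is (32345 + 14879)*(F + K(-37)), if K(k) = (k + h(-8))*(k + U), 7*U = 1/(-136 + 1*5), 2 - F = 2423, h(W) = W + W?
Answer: -19917524808/917 ≈ -2.1720e+7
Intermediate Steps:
h(W) = 2*W
F = -2421 (F = 2 - 1*2423 = 2 - 2423 = -2421)
U = -1/917 (U = 1/(7*(-136 + 1*5)) = 1/(7*(-136 + 5)) = (⅐)/(-131) = (⅐)*(-1/131) = -1/917 ≈ -0.0010905)
K(k) = (-16 + k)*(-1/917 + k) (K(k) = (k + 2*(-8))*(k - 1/917) = (k - 16)*(-1/917 + k) = (-16 + k)*(-1/917 + k))
(32345 + 14879)*(F + K(-37)) = (32345 + 14879)*(-2421 + (16/917 + (-37)² - 14673/917*(-37))) = 47224*(-2421 + (16/917 + 1369 + 542901/917)) = 47224*(-2421 + 1798290/917) = 47224*(-421767/917) = -19917524808/917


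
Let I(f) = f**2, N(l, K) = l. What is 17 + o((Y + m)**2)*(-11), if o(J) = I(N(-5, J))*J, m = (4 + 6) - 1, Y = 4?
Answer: -46458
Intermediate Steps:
m = 9 (m = 10 - 1 = 9)
o(J) = 25*J (o(J) = (-5)**2*J = 25*J)
17 + o((Y + m)**2)*(-11) = 17 + (25*(4 + 9)**2)*(-11) = 17 + (25*13**2)*(-11) = 17 + (25*169)*(-11) = 17 + 4225*(-11) = 17 - 46475 = -46458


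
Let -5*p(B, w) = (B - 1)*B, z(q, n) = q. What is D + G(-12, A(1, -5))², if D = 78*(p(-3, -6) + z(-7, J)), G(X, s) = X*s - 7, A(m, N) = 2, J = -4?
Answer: 1139/5 ≈ 227.80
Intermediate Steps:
G(X, s) = -7 + X*s
p(B, w) = -B*(-1 + B)/5 (p(B, w) = -(B - 1)*B/5 = -(-1 + B)*B/5 = -B*(-1 + B)/5)
D = -3666/5 (D = 78*((⅕)*(-3)*(1 - 1*(-3)) - 7) = 78*((⅕)*(-3)*(1 + 3) - 7) = 78*((⅕)*(-3)*4 - 7) = 78*(-12/5 - 7) = 78*(-47/5) = -3666/5 ≈ -733.20)
D + G(-12, A(1, -5))² = -3666/5 + (-7 - 12*2)² = -3666/5 + (-7 - 24)² = -3666/5 + (-31)² = -3666/5 + 961 = 1139/5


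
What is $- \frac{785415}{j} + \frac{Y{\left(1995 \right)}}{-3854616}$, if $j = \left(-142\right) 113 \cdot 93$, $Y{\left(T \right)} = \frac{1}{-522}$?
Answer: $\frac{263390170879393}{500437803006576} \approx 0.52632$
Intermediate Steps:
$Y{\left(T \right)} = - \frac{1}{522}$
$j = -1492278$ ($j = \left(-16046\right) 93 = -1492278$)
$- \frac{785415}{j} + \frac{Y{\left(1995 \right)}}{-3854616} = - \frac{785415}{-1492278} - \frac{1}{522 \left(-3854616\right)} = \left(-785415\right) \left(- \frac{1}{1492278}\right) - - \frac{1}{2012109552} = \frac{261805}{497426} + \frac{1}{2012109552} = \frac{263390170879393}{500437803006576}$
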